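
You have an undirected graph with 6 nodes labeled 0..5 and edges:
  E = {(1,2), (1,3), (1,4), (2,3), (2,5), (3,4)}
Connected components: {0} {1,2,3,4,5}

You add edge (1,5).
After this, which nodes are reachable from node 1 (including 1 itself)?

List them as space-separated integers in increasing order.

Answer: 1 2 3 4 5

Derivation:
Before: nodes reachable from 1: {1,2,3,4,5}
Adding (1,5): both endpoints already in same component. Reachability from 1 unchanged.
After: nodes reachable from 1: {1,2,3,4,5}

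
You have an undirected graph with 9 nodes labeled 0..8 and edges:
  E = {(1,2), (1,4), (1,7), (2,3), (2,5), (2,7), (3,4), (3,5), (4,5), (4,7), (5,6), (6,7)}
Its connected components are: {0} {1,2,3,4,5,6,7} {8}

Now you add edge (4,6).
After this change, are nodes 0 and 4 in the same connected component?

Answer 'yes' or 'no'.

Answer: no

Derivation:
Initial components: {0} {1,2,3,4,5,6,7} {8}
Adding edge (4,6): both already in same component {1,2,3,4,5,6,7}. No change.
New components: {0} {1,2,3,4,5,6,7} {8}
Are 0 and 4 in the same component? no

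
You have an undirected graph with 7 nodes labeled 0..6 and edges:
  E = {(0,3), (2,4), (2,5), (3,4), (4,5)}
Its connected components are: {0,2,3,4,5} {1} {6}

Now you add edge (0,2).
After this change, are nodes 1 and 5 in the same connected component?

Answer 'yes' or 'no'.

Answer: no

Derivation:
Initial components: {0,2,3,4,5} {1} {6}
Adding edge (0,2): both already in same component {0,2,3,4,5}. No change.
New components: {0,2,3,4,5} {1} {6}
Are 1 and 5 in the same component? no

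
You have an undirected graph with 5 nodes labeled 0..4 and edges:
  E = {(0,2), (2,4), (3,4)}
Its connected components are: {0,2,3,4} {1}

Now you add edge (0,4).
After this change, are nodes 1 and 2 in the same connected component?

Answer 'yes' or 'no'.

Answer: no

Derivation:
Initial components: {0,2,3,4} {1}
Adding edge (0,4): both already in same component {0,2,3,4}. No change.
New components: {0,2,3,4} {1}
Are 1 and 2 in the same component? no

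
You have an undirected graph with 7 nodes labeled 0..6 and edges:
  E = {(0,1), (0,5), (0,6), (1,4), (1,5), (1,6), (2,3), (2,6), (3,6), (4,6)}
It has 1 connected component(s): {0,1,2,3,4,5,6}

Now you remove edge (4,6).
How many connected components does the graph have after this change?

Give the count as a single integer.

Initial component count: 1
Remove (4,6): not a bridge. Count unchanged: 1.
  After removal, components: {0,1,2,3,4,5,6}
New component count: 1

Answer: 1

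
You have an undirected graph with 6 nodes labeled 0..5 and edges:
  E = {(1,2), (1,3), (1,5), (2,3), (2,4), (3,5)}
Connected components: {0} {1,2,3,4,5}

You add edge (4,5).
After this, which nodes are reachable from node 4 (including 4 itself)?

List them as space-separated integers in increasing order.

Answer: 1 2 3 4 5

Derivation:
Before: nodes reachable from 4: {1,2,3,4,5}
Adding (4,5): both endpoints already in same component. Reachability from 4 unchanged.
After: nodes reachable from 4: {1,2,3,4,5}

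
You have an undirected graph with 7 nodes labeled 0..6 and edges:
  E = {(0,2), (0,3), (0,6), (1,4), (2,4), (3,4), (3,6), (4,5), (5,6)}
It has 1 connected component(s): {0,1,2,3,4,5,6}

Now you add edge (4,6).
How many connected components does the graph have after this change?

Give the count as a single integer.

Initial component count: 1
Add (4,6): endpoints already in same component. Count unchanged: 1.
New component count: 1

Answer: 1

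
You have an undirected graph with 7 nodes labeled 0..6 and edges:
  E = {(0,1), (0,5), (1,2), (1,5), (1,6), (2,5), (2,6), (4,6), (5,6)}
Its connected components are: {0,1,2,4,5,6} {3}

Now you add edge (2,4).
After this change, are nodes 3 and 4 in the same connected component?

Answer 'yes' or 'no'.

Answer: no

Derivation:
Initial components: {0,1,2,4,5,6} {3}
Adding edge (2,4): both already in same component {0,1,2,4,5,6}. No change.
New components: {0,1,2,4,5,6} {3}
Are 3 and 4 in the same component? no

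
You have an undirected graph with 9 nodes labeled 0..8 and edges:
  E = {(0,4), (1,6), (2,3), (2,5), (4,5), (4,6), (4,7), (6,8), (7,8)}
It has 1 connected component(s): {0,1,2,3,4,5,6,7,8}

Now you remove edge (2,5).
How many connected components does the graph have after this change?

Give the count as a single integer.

Answer: 2

Derivation:
Initial component count: 1
Remove (2,5): it was a bridge. Count increases: 1 -> 2.
  After removal, components: {0,1,4,5,6,7,8} {2,3}
New component count: 2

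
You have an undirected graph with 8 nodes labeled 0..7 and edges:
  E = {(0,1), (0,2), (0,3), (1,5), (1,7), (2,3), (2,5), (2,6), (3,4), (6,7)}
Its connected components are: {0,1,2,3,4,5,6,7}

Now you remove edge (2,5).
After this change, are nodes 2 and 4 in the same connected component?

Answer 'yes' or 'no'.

Initial components: {0,1,2,3,4,5,6,7}
Removing edge (2,5): not a bridge — component count unchanged at 1.
New components: {0,1,2,3,4,5,6,7}
Are 2 and 4 in the same component? yes

Answer: yes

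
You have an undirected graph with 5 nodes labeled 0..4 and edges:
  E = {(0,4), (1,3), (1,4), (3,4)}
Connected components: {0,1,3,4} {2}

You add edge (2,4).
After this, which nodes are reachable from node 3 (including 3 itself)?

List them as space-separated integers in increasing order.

Answer: 0 1 2 3 4

Derivation:
Before: nodes reachable from 3: {0,1,3,4}
Adding (2,4): merges 3's component with another. Reachability grows.
After: nodes reachable from 3: {0,1,2,3,4}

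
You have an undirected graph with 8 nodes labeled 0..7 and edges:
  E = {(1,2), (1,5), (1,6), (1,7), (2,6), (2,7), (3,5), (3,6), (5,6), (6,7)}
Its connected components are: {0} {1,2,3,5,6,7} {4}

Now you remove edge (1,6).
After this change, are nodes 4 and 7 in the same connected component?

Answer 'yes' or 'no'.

Answer: no

Derivation:
Initial components: {0} {1,2,3,5,6,7} {4}
Removing edge (1,6): not a bridge — component count unchanged at 3.
New components: {0} {1,2,3,5,6,7} {4}
Are 4 and 7 in the same component? no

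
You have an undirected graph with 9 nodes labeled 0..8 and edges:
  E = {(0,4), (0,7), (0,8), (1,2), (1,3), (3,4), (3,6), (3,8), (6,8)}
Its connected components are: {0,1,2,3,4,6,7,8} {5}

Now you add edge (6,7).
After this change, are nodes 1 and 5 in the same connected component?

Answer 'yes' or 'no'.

Initial components: {0,1,2,3,4,6,7,8} {5}
Adding edge (6,7): both already in same component {0,1,2,3,4,6,7,8}. No change.
New components: {0,1,2,3,4,6,7,8} {5}
Are 1 and 5 in the same component? no

Answer: no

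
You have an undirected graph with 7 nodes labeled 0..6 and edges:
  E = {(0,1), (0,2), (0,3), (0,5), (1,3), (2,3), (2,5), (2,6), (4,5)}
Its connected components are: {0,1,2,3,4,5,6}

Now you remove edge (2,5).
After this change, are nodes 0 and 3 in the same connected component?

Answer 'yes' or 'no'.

Initial components: {0,1,2,3,4,5,6}
Removing edge (2,5): not a bridge — component count unchanged at 1.
New components: {0,1,2,3,4,5,6}
Are 0 and 3 in the same component? yes

Answer: yes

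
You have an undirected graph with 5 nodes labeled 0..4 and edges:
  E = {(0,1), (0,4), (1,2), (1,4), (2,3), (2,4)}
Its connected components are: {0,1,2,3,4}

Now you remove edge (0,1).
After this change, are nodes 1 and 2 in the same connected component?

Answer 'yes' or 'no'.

Initial components: {0,1,2,3,4}
Removing edge (0,1): not a bridge — component count unchanged at 1.
New components: {0,1,2,3,4}
Are 1 and 2 in the same component? yes

Answer: yes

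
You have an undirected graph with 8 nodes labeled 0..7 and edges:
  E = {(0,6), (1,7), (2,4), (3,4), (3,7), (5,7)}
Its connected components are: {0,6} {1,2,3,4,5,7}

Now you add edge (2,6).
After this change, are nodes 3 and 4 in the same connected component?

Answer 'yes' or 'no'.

Answer: yes

Derivation:
Initial components: {0,6} {1,2,3,4,5,7}
Adding edge (2,6): merges {1,2,3,4,5,7} and {0,6}.
New components: {0,1,2,3,4,5,6,7}
Are 3 and 4 in the same component? yes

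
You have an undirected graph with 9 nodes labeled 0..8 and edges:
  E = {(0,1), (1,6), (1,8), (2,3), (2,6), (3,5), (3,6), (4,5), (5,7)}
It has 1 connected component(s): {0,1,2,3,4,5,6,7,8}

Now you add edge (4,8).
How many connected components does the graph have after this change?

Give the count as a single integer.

Answer: 1

Derivation:
Initial component count: 1
Add (4,8): endpoints already in same component. Count unchanged: 1.
New component count: 1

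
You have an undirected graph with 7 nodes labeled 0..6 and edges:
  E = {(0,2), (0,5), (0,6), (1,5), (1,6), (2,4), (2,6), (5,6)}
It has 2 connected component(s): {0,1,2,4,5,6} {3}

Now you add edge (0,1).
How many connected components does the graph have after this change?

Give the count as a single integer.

Initial component count: 2
Add (0,1): endpoints already in same component. Count unchanged: 2.
New component count: 2

Answer: 2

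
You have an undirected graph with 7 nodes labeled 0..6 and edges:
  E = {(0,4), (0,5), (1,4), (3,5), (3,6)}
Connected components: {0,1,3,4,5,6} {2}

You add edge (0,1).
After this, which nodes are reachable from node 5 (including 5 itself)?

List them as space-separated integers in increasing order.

Answer: 0 1 3 4 5 6

Derivation:
Before: nodes reachable from 5: {0,1,3,4,5,6}
Adding (0,1): both endpoints already in same component. Reachability from 5 unchanged.
After: nodes reachable from 5: {0,1,3,4,5,6}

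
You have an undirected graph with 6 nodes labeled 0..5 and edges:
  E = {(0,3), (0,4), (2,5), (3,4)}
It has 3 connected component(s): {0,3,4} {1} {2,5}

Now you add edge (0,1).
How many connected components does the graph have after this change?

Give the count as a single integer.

Initial component count: 3
Add (0,1): merges two components. Count decreases: 3 -> 2.
New component count: 2

Answer: 2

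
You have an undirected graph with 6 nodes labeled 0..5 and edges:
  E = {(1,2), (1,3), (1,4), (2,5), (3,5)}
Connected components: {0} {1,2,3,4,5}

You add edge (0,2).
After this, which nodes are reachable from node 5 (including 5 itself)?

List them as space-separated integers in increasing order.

Answer: 0 1 2 3 4 5

Derivation:
Before: nodes reachable from 5: {1,2,3,4,5}
Adding (0,2): merges 5's component with another. Reachability grows.
After: nodes reachable from 5: {0,1,2,3,4,5}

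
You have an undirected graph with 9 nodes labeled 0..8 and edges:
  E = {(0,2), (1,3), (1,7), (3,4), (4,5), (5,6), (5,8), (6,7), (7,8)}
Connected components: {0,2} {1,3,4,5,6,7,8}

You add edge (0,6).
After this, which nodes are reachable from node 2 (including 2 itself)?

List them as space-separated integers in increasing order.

Before: nodes reachable from 2: {0,2}
Adding (0,6): merges 2's component with another. Reachability grows.
After: nodes reachable from 2: {0,1,2,3,4,5,6,7,8}

Answer: 0 1 2 3 4 5 6 7 8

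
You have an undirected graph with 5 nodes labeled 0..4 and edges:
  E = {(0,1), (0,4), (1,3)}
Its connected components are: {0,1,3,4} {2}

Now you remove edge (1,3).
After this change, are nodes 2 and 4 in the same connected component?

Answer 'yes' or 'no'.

Initial components: {0,1,3,4} {2}
Removing edge (1,3): it was a bridge — component count 2 -> 3.
New components: {0,1,4} {2} {3}
Are 2 and 4 in the same component? no

Answer: no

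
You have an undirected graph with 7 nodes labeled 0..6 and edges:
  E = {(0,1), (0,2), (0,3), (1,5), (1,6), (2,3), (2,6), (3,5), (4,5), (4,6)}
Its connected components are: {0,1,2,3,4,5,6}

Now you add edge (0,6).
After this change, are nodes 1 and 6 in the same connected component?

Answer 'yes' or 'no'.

Initial components: {0,1,2,3,4,5,6}
Adding edge (0,6): both already in same component {0,1,2,3,4,5,6}. No change.
New components: {0,1,2,3,4,5,6}
Are 1 and 6 in the same component? yes

Answer: yes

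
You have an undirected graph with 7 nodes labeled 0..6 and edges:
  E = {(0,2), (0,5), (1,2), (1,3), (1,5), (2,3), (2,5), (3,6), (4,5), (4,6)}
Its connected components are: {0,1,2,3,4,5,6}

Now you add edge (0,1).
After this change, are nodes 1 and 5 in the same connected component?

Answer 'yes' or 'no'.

Initial components: {0,1,2,3,4,5,6}
Adding edge (0,1): both already in same component {0,1,2,3,4,5,6}. No change.
New components: {0,1,2,3,4,5,6}
Are 1 and 5 in the same component? yes

Answer: yes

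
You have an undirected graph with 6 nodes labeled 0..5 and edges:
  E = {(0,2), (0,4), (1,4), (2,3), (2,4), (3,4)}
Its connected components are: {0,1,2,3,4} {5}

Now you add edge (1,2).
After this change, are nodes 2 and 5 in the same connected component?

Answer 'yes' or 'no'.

Initial components: {0,1,2,3,4} {5}
Adding edge (1,2): both already in same component {0,1,2,3,4}. No change.
New components: {0,1,2,3,4} {5}
Are 2 and 5 in the same component? no

Answer: no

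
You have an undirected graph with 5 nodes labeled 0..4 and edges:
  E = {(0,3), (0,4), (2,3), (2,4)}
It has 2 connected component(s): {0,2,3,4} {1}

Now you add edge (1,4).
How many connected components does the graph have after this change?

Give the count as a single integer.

Initial component count: 2
Add (1,4): merges two components. Count decreases: 2 -> 1.
New component count: 1

Answer: 1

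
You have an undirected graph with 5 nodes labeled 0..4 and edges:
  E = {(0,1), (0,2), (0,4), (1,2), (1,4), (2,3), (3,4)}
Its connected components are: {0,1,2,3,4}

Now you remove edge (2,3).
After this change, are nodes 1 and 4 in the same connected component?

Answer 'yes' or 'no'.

Initial components: {0,1,2,3,4}
Removing edge (2,3): not a bridge — component count unchanged at 1.
New components: {0,1,2,3,4}
Are 1 and 4 in the same component? yes

Answer: yes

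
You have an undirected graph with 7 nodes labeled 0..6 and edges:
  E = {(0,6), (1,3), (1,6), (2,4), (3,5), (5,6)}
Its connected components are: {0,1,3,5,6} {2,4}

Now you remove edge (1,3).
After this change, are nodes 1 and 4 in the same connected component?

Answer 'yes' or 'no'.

Answer: no

Derivation:
Initial components: {0,1,3,5,6} {2,4}
Removing edge (1,3): not a bridge — component count unchanged at 2.
New components: {0,1,3,5,6} {2,4}
Are 1 and 4 in the same component? no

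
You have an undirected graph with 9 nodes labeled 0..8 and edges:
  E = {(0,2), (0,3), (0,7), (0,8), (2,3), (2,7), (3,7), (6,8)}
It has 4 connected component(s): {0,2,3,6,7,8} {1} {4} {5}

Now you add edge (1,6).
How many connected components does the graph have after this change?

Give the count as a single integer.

Initial component count: 4
Add (1,6): merges two components. Count decreases: 4 -> 3.
New component count: 3

Answer: 3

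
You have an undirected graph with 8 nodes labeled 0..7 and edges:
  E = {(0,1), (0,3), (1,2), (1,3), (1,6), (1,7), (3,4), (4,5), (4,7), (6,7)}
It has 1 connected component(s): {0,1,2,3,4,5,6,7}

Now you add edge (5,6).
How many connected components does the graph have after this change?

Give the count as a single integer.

Answer: 1

Derivation:
Initial component count: 1
Add (5,6): endpoints already in same component. Count unchanged: 1.
New component count: 1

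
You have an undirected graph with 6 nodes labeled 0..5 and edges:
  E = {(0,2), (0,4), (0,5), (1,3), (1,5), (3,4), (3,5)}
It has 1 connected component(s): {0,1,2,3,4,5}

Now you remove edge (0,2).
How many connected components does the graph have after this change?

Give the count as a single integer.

Initial component count: 1
Remove (0,2): it was a bridge. Count increases: 1 -> 2.
  After removal, components: {0,1,3,4,5} {2}
New component count: 2

Answer: 2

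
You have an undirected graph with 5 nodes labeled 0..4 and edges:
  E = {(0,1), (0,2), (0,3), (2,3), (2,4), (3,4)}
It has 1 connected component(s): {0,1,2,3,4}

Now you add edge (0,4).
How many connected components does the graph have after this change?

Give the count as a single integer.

Initial component count: 1
Add (0,4): endpoints already in same component. Count unchanged: 1.
New component count: 1

Answer: 1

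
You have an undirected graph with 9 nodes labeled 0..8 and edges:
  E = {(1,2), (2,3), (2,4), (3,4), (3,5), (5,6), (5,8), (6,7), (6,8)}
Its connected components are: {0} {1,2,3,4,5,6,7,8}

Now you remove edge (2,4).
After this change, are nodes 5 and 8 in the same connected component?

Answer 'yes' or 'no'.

Initial components: {0} {1,2,3,4,5,6,7,8}
Removing edge (2,4): not a bridge — component count unchanged at 2.
New components: {0} {1,2,3,4,5,6,7,8}
Are 5 and 8 in the same component? yes

Answer: yes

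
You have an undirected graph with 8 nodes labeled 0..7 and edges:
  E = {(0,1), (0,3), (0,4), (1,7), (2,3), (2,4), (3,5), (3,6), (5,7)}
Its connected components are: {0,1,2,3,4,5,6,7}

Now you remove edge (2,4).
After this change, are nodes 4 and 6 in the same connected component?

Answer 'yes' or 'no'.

Initial components: {0,1,2,3,4,5,6,7}
Removing edge (2,4): not a bridge — component count unchanged at 1.
New components: {0,1,2,3,4,5,6,7}
Are 4 and 6 in the same component? yes

Answer: yes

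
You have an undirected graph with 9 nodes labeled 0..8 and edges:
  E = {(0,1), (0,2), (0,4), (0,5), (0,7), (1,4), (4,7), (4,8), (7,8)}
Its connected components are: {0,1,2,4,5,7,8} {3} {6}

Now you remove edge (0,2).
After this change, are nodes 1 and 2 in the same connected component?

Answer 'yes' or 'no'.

Initial components: {0,1,2,4,5,7,8} {3} {6}
Removing edge (0,2): it was a bridge — component count 3 -> 4.
New components: {0,1,4,5,7,8} {2} {3} {6}
Are 1 and 2 in the same component? no

Answer: no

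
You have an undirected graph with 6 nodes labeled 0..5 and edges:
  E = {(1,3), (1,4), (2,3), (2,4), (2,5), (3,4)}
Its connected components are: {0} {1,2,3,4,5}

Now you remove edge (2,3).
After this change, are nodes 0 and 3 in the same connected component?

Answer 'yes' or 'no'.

Answer: no

Derivation:
Initial components: {0} {1,2,3,4,5}
Removing edge (2,3): not a bridge — component count unchanged at 2.
New components: {0} {1,2,3,4,5}
Are 0 and 3 in the same component? no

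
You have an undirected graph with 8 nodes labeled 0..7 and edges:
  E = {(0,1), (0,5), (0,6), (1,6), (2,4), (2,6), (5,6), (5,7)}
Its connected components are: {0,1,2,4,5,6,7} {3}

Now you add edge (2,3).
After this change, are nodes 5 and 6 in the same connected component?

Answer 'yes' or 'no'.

Answer: yes

Derivation:
Initial components: {0,1,2,4,5,6,7} {3}
Adding edge (2,3): merges {0,1,2,4,5,6,7} and {3}.
New components: {0,1,2,3,4,5,6,7}
Are 5 and 6 in the same component? yes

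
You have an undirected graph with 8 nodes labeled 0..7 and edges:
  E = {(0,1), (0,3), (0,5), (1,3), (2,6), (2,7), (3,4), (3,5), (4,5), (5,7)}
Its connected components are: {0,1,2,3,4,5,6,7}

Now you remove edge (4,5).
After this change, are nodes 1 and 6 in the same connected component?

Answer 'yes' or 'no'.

Initial components: {0,1,2,3,4,5,6,7}
Removing edge (4,5): not a bridge — component count unchanged at 1.
New components: {0,1,2,3,4,5,6,7}
Are 1 and 6 in the same component? yes

Answer: yes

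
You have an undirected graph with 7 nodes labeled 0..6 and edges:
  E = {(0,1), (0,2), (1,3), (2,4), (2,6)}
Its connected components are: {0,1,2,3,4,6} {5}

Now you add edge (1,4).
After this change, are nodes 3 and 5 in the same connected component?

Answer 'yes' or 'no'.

Initial components: {0,1,2,3,4,6} {5}
Adding edge (1,4): both already in same component {0,1,2,3,4,6}. No change.
New components: {0,1,2,3,4,6} {5}
Are 3 and 5 in the same component? no

Answer: no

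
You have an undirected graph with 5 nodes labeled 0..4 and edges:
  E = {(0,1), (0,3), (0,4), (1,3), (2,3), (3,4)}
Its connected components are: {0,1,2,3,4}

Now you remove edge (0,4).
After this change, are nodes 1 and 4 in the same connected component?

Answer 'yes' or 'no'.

Answer: yes

Derivation:
Initial components: {0,1,2,3,4}
Removing edge (0,4): not a bridge — component count unchanged at 1.
New components: {0,1,2,3,4}
Are 1 and 4 in the same component? yes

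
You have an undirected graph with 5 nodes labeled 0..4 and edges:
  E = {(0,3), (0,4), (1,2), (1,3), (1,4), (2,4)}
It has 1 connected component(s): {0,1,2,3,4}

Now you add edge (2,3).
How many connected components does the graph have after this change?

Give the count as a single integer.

Answer: 1

Derivation:
Initial component count: 1
Add (2,3): endpoints already in same component. Count unchanged: 1.
New component count: 1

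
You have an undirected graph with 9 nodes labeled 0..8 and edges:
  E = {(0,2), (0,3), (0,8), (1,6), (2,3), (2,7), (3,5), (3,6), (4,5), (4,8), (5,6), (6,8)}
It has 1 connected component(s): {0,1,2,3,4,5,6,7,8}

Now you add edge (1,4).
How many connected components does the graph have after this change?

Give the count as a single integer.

Initial component count: 1
Add (1,4): endpoints already in same component. Count unchanged: 1.
New component count: 1

Answer: 1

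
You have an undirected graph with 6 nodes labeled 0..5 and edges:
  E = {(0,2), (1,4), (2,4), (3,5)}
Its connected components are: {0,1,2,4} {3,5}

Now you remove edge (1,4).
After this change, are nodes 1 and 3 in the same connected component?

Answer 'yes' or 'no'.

Initial components: {0,1,2,4} {3,5}
Removing edge (1,4): it was a bridge — component count 2 -> 3.
New components: {0,2,4} {1} {3,5}
Are 1 and 3 in the same component? no

Answer: no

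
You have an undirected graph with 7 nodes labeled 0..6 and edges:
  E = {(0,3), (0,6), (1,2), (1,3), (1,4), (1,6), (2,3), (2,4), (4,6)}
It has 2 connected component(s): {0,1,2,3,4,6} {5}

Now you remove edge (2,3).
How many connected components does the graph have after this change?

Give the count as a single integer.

Initial component count: 2
Remove (2,3): not a bridge. Count unchanged: 2.
  After removal, components: {0,1,2,3,4,6} {5}
New component count: 2

Answer: 2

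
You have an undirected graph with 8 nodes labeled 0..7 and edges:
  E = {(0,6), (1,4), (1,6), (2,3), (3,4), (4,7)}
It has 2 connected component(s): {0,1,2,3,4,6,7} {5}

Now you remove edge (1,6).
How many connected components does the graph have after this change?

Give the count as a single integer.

Answer: 3

Derivation:
Initial component count: 2
Remove (1,6): it was a bridge. Count increases: 2 -> 3.
  After removal, components: {0,6} {1,2,3,4,7} {5}
New component count: 3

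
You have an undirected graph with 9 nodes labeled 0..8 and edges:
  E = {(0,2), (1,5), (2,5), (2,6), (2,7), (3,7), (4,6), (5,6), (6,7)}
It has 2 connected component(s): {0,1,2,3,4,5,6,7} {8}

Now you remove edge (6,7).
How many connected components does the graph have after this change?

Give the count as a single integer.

Answer: 2

Derivation:
Initial component count: 2
Remove (6,7): not a bridge. Count unchanged: 2.
  After removal, components: {0,1,2,3,4,5,6,7} {8}
New component count: 2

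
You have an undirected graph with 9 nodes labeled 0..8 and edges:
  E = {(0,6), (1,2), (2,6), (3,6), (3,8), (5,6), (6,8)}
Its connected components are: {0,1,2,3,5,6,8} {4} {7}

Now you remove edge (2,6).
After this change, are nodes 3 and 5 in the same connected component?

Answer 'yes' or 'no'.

Initial components: {0,1,2,3,5,6,8} {4} {7}
Removing edge (2,6): it was a bridge — component count 3 -> 4.
New components: {0,3,5,6,8} {1,2} {4} {7}
Are 3 and 5 in the same component? yes

Answer: yes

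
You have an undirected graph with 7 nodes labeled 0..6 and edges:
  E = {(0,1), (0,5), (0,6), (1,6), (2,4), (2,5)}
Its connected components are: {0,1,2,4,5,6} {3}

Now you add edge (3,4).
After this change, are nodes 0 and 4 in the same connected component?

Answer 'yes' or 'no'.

Initial components: {0,1,2,4,5,6} {3}
Adding edge (3,4): merges {3} and {0,1,2,4,5,6}.
New components: {0,1,2,3,4,5,6}
Are 0 and 4 in the same component? yes

Answer: yes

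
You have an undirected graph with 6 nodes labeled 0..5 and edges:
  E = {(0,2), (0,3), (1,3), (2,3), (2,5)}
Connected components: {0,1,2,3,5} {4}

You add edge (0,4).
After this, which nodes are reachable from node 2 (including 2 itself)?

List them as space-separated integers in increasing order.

Before: nodes reachable from 2: {0,1,2,3,5}
Adding (0,4): merges 2's component with another. Reachability grows.
After: nodes reachable from 2: {0,1,2,3,4,5}

Answer: 0 1 2 3 4 5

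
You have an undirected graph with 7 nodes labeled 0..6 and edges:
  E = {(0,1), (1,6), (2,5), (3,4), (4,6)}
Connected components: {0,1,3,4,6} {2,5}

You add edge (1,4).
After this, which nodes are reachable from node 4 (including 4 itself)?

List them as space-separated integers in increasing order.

Before: nodes reachable from 4: {0,1,3,4,6}
Adding (1,4): both endpoints already in same component. Reachability from 4 unchanged.
After: nodes reachable from 4: {0,1,3,4,6}

Answer: 0 1 3 4 6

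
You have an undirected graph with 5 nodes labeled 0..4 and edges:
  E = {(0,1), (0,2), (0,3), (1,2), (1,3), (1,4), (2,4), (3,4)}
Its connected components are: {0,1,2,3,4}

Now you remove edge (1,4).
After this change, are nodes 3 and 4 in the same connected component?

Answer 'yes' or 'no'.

Initial components: {0,1,2,3,4}
Removing edge (1,4): not a bridge — component count unchanged at 1.
New components: {0,1,2,3,4}
Are 3 and 4 in the same component? yes

Answer: yes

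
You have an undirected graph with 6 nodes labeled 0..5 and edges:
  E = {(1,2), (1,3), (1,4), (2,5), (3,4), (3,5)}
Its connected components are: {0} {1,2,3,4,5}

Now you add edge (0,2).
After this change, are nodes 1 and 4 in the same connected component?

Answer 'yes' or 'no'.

Initial components: {0} {1,2,3,4,5}
Adding edge (0,2): merges {0} and {1,2,3,4,5}.
New components: {0,1,2,3,4,5}
Are 1 and 4 in the same component? yes

Answer: yes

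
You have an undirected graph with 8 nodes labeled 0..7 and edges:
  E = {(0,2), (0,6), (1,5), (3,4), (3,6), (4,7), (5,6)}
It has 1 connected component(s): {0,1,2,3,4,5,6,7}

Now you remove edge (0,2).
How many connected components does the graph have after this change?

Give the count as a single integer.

Initial component count: 1
Remove (0,2): it was a bridge. Count increases: 1 -> 2.
  After removal, components: {0,1,3,4,5,6,7} {2}
New component count: 2

Answer: 2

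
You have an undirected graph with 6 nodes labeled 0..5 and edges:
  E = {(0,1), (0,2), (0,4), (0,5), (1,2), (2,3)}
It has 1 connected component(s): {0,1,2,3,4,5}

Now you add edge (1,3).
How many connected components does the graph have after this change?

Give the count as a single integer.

Answer: 1

Derivation:
Initial component count: 1
Add (1,3): endpoints already in same component. Count unchanged: 1.
New component count: 1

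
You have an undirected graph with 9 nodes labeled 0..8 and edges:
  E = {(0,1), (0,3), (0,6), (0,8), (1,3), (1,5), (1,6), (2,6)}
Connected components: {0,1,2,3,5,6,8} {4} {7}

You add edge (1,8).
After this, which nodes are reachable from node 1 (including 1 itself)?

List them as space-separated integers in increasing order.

Answer: 0 1 2 3 5 6 8

Derivation:
Before: nodes reachable from 1: {0,1,2,3,5,6,8}
Adding (1,8): both endpoints already in same component. Reachability from 1 unchanged.
After: nodes reachable from 1: {0,1,2,3,5,6,8}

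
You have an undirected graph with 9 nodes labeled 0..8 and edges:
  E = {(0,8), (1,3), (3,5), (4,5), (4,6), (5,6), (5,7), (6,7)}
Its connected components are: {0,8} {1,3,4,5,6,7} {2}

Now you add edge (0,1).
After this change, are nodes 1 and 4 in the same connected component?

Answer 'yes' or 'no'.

Initial components: {0,8} {1,3,4,5,6,7} {2}
Adding edge (0,1): merges {0,8} and {1,3,4,5,6,7}.
New components: {0,1,3,4,5,6,7,8} {2}
Are 1 and 4 in the same component? yes

Answer: yes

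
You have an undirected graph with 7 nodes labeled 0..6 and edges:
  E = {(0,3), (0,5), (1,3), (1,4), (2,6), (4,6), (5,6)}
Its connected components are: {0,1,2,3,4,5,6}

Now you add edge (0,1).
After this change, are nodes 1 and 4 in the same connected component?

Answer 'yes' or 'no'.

Initial components: {0,1,2,3,4,5,6}
Adding edge (0,1): both already in same component {0,1,2,3,4,5,6}. No change.
New components: {0,1,2,3,4,5,6}
Are 1 and 4 in the same component? yes

Answer: yes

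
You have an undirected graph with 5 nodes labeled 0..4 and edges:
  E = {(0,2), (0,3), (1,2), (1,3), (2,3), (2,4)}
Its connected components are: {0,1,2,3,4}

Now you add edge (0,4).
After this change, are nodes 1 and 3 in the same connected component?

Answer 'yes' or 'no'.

Answer: yes

Derivation:
Initial components: {0,1,2,3,4}
Adding edge (0,4): both already in same component {0,1,2,3,4}. No change.
New components: {0,1,2,3,4}
Are 1 and 3 in the same component? yes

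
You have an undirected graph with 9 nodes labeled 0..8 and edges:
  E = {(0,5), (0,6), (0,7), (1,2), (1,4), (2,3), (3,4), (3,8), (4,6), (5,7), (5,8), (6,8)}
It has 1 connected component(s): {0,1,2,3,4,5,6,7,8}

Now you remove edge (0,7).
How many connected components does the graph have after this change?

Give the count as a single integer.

Answer: 1

Derivation:
Initial component count: 1
Remove (0,7): not a bridge. Count unchanged: 1.
  After removal, components: {0,1,2,3,4,5,6,7,8}
New component count: 1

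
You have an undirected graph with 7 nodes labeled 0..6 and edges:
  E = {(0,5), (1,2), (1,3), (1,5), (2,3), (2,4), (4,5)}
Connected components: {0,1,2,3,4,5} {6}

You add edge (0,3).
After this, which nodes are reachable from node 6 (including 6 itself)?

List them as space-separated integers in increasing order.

Answer: 6

Derivation:
Before: nodes reachable from 6: {6}
Adding (0,3): both endpoints already in same component. Reachability from 6 unchanged.
After: nodes reachable from 6: {6}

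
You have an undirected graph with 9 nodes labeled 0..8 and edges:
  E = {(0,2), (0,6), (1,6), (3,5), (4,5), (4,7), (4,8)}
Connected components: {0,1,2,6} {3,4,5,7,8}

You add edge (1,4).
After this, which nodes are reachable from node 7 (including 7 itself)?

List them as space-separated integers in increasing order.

Before: nodes reachable from 7: {3,4,5,7,8}
Adding (1,4): merges 7's component with another. Reachability grows.
After: nodes reachable from 7: {0,1,2,3,4,5,6,7,8}

Answer: 0 1 2 3 4 5 6 7 8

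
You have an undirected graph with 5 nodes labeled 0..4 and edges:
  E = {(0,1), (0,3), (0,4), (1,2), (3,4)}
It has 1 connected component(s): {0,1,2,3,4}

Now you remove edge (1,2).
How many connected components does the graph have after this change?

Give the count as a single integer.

Answer: 2

Derivation:
Initial component count: 1
Remove (1,2): it was a bridge. Count increases: 1 -> 2.
  After removal, components: {0,1,3,4} {2}
New component count: 2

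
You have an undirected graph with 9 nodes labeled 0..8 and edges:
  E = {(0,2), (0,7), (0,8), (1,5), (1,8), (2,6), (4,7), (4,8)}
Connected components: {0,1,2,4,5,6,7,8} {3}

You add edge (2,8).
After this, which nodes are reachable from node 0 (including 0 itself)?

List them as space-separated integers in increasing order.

Answer: 0 1 2 4 5 6 7 8

Derivation:
Before: nodes reachable from 0: {0,1,2,4,5,6,7,8}
Adding (2,8): both endpoints already in same component. Reachability from 0 unchanged.
After: nodes reachable from 0: {0,1,2,4,5,6,7,8}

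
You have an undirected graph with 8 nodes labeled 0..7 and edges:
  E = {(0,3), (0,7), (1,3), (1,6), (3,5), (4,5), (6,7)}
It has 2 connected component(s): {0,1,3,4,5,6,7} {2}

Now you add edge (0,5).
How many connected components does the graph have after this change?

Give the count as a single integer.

Initial component count: 2
Add (0,5): endpoints already in same component. Count unchanged: 2.
New component count: 2

Answer: 2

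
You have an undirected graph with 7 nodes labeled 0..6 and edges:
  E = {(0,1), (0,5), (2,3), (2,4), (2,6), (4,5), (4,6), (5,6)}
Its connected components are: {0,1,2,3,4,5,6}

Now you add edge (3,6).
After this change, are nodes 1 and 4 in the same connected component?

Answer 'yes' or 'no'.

Initial components: {0,1,2,3,4,5,6}
Adding edge (3,6): both already in same component {0,1,2,3,4,5,6}. No change.
New components: {0,1,2,3,4,5,6}
Are 1 and 4 in the same component? yes

Answer: yes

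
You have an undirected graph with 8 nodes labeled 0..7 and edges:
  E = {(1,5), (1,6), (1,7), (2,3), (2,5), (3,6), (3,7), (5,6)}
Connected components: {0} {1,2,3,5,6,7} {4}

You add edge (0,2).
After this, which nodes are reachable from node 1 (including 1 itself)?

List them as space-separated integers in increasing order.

Before: nodes reachable from 1: {1,2,3,5,6,7}
Adding (0,2): merges 1's component with another. Reachability grows.
After: nodes reachable from 1: {0,1,2,3,5,6,7}

Answer: 0 1 2 3 5 6 7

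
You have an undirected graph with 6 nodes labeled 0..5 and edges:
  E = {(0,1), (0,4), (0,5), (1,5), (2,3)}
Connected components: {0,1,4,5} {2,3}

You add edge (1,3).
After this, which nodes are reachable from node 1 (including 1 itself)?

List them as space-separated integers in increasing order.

Answer: 0 1 2 3 4 5

Derivation:
Before: nodes reachable from 1: {0,1,4,5}
Adding (1,3): merges 1's component with another. Reachability grows.
After: nodes reachable from 1: {0,1,2,3,4,5}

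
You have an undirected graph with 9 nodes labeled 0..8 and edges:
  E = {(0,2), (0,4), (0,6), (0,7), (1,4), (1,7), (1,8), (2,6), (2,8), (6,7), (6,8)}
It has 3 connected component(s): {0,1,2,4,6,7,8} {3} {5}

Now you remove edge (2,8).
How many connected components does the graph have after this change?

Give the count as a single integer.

Answer: 3

Derivation:
Initial component count: 3
Remove (2,8): not a bridge. Count unchanged: 3.
  After removal, components: {0,1,2,4,6,7,8} {3} {5}
New component count: 3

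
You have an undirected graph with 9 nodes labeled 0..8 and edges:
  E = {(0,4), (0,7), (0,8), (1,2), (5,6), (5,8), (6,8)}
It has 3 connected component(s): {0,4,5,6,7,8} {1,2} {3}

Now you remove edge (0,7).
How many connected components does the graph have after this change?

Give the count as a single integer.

Initial component count: 3
Remove (0,7): it was a bridge. Count increases: 3 -> 4.
  After removal, components: {0,4,5,6,8} {1,2} {3} {7}
New component count: 4

Answer: 4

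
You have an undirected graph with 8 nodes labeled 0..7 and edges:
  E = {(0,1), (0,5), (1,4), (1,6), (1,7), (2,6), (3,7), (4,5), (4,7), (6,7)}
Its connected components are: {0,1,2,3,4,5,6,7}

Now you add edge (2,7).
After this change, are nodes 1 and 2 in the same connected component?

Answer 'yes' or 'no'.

Answer: yes

Derivation:
Initial components: {0,1,2,3,4,5,6,7}
Adding edge (2,7): both already in same component {0,1,2,3,4,5,6,7}. No change.
New components: {0,1,2,3,4,5,6,7}
Are 1 and 2 in the same component? yes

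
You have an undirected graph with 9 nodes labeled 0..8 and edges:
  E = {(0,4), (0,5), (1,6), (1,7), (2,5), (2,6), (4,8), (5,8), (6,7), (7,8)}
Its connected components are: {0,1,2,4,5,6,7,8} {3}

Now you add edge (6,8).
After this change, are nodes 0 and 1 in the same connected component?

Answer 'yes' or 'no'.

Answer: yes

Derivation:
Initial components: {0,1,2,4,5,6,7,8} {3}
Adding edge (6,8): both already in same component {0,1,2,4,5,6,7,8}. No change.
New components: {0,1,2,4,5,6,7,8} {3}
Are 0 and 1 in the same component? yes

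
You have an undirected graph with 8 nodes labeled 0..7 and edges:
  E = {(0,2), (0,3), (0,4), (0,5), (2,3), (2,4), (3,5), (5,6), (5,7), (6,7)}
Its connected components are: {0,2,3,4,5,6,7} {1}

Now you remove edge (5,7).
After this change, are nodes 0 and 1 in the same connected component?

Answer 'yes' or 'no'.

Answer: no

Derivation:
Initial components: {0,2,3,4,5,6,7} {1}
Removing edge (5,7): not a bridge — component count unchanged at 2.
New components: {0,2,3,4,5,6,7} {1}
Are 0 and 1 in the same component? no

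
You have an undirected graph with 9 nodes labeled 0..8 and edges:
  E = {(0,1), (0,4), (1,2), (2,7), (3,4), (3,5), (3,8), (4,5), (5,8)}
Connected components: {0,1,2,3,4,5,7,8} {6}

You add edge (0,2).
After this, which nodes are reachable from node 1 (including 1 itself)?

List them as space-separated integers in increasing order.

Answer: 0 1 2 3 4 5 7 8

Derivation:
Before: nodes reachable from 1: {0,1,2,3,4,5,7,8}
Adding (0,2): both endpoints already in same component. Reachability from 1 unchanged.
After: nodes reachable from 1: {0,1,2,3,4,5,7,8}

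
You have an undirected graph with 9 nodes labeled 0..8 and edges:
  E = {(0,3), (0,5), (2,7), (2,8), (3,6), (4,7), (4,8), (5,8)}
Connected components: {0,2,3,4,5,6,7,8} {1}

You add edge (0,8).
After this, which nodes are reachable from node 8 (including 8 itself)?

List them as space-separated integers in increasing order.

Answer: 0 2 3 4 5 6 7 8

Derivation:
Before: nodes reachable from 8: {0,2,3,4,5,6,7,8}
Adding (0,8): both endpoints already in same component. Reachability from 8 unchanged.
After: nodes reachable from 8: {0,2,3,4,5,6,7,8}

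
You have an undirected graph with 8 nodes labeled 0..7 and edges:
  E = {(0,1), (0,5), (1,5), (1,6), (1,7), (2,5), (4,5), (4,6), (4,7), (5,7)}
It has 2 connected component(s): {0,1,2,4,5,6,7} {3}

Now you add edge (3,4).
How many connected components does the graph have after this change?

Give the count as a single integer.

Answer: 1

Derivation:
Initial component count: 2
Add (3,4): merges two components. Count decreases: 2 -> 1.
New component count: 1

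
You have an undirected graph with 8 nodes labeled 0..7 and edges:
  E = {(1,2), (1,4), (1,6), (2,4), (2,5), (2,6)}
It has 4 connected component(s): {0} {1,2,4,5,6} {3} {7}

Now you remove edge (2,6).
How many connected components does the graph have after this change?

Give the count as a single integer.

Answer: 4

Derivation:
Initial component count: 4
Remove (2,6): not a bridge. Count unchanged: 4.
  After removal, components: {0} {1,2,4,5,6} {3} {7}
New component count: 4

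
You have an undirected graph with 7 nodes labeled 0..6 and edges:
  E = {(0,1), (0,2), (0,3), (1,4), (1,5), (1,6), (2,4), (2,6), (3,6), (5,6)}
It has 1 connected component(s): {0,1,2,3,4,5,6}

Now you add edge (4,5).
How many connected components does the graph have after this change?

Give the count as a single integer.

Answer: 1

Derivation:
Initial component count: 1
Add (4,5): endpoints already in same component. Count unchanged: 1.
New component count: 1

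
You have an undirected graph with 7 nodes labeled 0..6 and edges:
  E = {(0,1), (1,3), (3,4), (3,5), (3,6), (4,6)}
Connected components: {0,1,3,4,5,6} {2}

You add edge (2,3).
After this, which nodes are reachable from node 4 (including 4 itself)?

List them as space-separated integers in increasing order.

Before: nodes reachable from 4: {0,1,3,4,5,6}
Adding (2,3): merges 4's component with another. Reachability grows.
After: nodes reachable from 4: {0,1,2,3,4,5,6}

Answer: 0 1 2 3 4 5 6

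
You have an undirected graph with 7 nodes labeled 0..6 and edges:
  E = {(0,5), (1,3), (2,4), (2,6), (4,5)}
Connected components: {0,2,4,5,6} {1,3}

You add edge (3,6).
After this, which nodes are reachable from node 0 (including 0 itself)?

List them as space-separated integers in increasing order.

Answer: 0 1 2 3 4 5 6

Derivation:
Before: nodes reachable from 0: {0,2,4,5,6}
Adding (3,6): merges 0's component with another. Reachability grows.
After: nodes reachable from 0: {0,1,2,3,4,5,6}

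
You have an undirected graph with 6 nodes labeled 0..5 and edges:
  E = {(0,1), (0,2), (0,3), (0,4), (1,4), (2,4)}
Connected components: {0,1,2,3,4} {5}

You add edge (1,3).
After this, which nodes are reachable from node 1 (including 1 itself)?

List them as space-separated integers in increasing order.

Before: nodes reachable from 1: {0,1,2,3,4}
Adding (1,3): both endpoints already in same component. Reachability from 1 unchanged.
After: nodes reachable from 1: {0,1,2,3,4}

Answer: 0 1 2 3 4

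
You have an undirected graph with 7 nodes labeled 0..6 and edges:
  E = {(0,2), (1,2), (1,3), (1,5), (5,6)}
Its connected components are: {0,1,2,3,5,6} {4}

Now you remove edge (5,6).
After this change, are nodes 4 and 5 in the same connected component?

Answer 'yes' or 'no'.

Initial components: {0,1,2,3,5,6} {4}
Removing edge (5,6): it was a bridge — component count 2 -> 3.
New components: {0,1,2,3,5} {4} {6}
Are 4 and 5 in the same component? no

Answer: no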